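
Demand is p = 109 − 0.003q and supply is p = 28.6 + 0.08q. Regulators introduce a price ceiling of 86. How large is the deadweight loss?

Competitive equilibrium: 109 − 0.003q = 28.6 + 0.08q → q* = 968.6747, p* = 106.094.
At the ceiling p = 86, quantity supplied = (86 − 28.6)/0.08 = 717.5.
Willingness to pay at q' = 717.5: 109 − 0.003·717.5 = 106.8475.
Δq = 968.6747 − 717.5 = 251.1747; wedge = 106.8475 − 86 = 20.8475.
Welfare loss = ½ × 251.1747 × 20.8475 = 2618.18.

2618.18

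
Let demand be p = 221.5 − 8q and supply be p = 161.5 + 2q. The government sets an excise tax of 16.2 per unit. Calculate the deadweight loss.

13.122

Competitive equilibrium: 221.5 − 8q = 161.5 + 2q → q* = 6, p* = 173.5.
With the tax, the buyer price exceeds the seller price by 16.2: (221.5 − 8q) − (161.5 + 2q) = 16.2 → q' = 4.38.
Δq = 6 − 4.38 = 1.62; the wedge equals the tax, 16.2.
Deadweight loss = ½ × 1.62 × 16.2 = 13.122.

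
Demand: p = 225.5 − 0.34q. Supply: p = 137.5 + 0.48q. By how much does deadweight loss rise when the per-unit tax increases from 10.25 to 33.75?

Competitive equilibrium: 225.5 − 0.34q = 137.5 + 0.48q → q* = 107.3171, p* = 189.0122.
For a per-unit tax t: Δq = t/0.82, so DWL = ½·t·(t/0.82) = t²/1.64.
At t = 10.25: DWL = 64.063. At t = 33.75: DWL = 694.55.
Increase = 694.55 − 64.063 = 630.49.

630.49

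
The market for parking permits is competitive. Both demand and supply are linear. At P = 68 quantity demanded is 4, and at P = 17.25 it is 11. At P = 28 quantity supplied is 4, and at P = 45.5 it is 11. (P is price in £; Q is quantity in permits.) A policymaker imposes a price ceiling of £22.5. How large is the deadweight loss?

£193.65

Demand slope = (17.25 − 68)/(11 − 4) = −7.25, so P = 97 − 7.25Q.
Supply slope = (45.5 − 28)/(11 − 4) = 2.5, so P = 18 + 2.5Q.
Competitive equilibrium: 97 − 7.25Q = 18 + 2.5Q → Q* = 8.1026, P* = 38.2564.
At the ceiling P = 22.5, quantity supplied = (22.5 − 18)/2.5 = 1.8.
Willingness to pay at Q' = 1.8: 97 − 7.25·1.8 = 83.95.
ΔQ = 8.1026 − 1.8 = 6.3026; wedge = 83.95 − 22.5 = 61.45.
Deadweight loss = ½ × 6.3026 × 61.45 = £193.65.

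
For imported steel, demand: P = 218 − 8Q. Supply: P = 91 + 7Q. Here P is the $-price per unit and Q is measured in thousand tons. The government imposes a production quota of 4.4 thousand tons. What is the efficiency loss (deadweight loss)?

$124.03 thousand

Competitive equilibrium: 218 − 8Q = 91 + 7Q → Q* = 8.4667, P* = 150.2667.
At Q = 4.4: demand price = 218 − 8·4.4 = 182.8; supply price = 91 + 7·4.4 = 121.8.
ΔQ = 8.4667 − 4.4 = 4.0667; wedge = 182.8 − 121.8 = 61.
DWL = ½ × 4.0667 × 61 = $124.03 thousand.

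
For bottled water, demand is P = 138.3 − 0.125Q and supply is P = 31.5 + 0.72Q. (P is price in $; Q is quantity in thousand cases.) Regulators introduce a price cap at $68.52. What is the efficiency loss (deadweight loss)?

Competitive equilibrium: 138.3 − 0.125Q = 31.5 + 0.72Q → Q* = 126.39053, P* = 122.50118.
At the ceiling P = 68.52, quantity supplied = (68.52 − 31.5)/0.72 = 51.41667.
Willingness to pay at Q' = 51.41667: 138.3 − 0.125·51.41667 = 131.87292.
ΔQ = 126.39053 − 51.41667 = 74.97386; wedge = 131.87292 − 68.52 = 63.35292.
The triangle = ½ × 74.97386 × 63.35292 = $2374.91 thousand.

$2374.91 thousand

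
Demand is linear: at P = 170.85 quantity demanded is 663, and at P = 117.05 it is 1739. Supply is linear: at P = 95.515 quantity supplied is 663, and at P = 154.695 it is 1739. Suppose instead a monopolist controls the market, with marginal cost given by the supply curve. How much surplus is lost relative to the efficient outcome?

Demand slope = (117.05 − 170.85)/(1739 − 663) = −0.05, so P = 204 − 0.05Q.
Supply slope = (154.695 − 95.515)/(1739 − 663) = 0.055, so P = 59.05 + 0.055Q.
Competitive equilibrium: 204 − 0.05Q = 59.05 + 0.055Q → Q* = 1380.47619, P* = 134.97619.
Marginal revenue: MR = 204 − 0.1Q. Set MR = MC: 204 − 0.1Q = 59.05 + 0.055Q → Q_m = 935.16129.
Price P_m = 204 − 0.05·935.16129 = 157.24194; MC(Q_m) = 59.05 + 0.055·935.16129 = 110.48387.
Competitive Q* = 1380.47619, so ΔQ = 445.3149; wedge = 157.24194 − 110.48387 = 46.75807.
DWL = ½ × 445.3149 × 46.75807 = 10411.03.

10411.03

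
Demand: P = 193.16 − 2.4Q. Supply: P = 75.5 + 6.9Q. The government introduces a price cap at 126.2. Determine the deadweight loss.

130.81

Competitive equilibrium: 193.16 − 2.4Q = 75.5 + 6.9Q → Q* = 12.6516, P* = 162.7961.
At the ceiling P = 126.2, quantity supplied = (126.2 − 75.5)/6.9 = 7.3478.
Willingness to pay at Q' = 7.3478: 193.16 − 2.4·7.3478 = 175.5253.
ΔQ = 12.6516 − 7.3478 = 5.3038; wedge = 175.5253 − 126.2 = 49.3253.
The triangle = ½ × 5.3038 × 49.3253 = 130.81.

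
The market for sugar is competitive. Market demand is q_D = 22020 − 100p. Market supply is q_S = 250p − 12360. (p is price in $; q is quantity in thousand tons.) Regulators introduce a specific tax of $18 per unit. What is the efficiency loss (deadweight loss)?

In inverse form: demand p = 220.2 − 0.01q, supply p = 49.44 + 0.004q.
Competitive equilibrium: 220.2 − 0.01q = 49.44 + 0.004q → q* = 12197.1429, p* = 98.2286.
With the tax, the buyer price exceeds the seller price by 18: (220.2 − 0.01q) − (49.44 + 0.004q) = 18 → q' = 10911.4286.
Δq = 12197.1429 − 10911.4286 = 1285.7143; the wedge equals the tax, 18.
Deadweight loss = ½ × 1285.7143 × 18 = $11571.43 thousand.

$11571.43 thousand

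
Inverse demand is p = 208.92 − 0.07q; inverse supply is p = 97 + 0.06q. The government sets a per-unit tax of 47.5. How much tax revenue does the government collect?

23538.08

Competitive equilibrium: 208.92 − 0.07q = 97 + 0.06q → q* = 860.9231, p* = 148.6554.
With the tax, the buyer price exceeds the seller price by 47.5: (208.92 − 0.07q) − (97 + 0.06q) = 47.5 → q' = 495.5385.
Tax revenue = 47.5 × 495.5385 = 23538.08.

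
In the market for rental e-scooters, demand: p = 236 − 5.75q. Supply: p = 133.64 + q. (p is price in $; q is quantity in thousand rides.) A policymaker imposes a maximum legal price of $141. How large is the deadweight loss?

$205.57 thousand

Competitive equilibrium: 236 − 5.75q = 133.64 + q → q* = 15.1644, p* = 148.8044.
At the ceiling p = 141, quantity supplied = (141 − 133.64)/1 = 7.36.
Willingness to pay at q' = 7.36: 236 − 5.75·7.36 = 193.68.
Δq = 15.1644 − 7.36 = 7.8044; wedge = 193.68 − 141 = 52.68.
Welfare loss = ½ × 7.8044 × 52.68 = $205.57 thousand.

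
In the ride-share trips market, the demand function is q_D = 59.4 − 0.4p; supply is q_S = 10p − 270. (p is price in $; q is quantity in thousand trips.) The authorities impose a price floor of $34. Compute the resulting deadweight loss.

$1.13 thousand

In inverse form: demand p = 148.5 − 2.5q, supply p = 27 + 0.1q.
Competitive equilibrium: 148.5 − 2.5q = 27 + 0.1q → q* = 46.7308, p* = 31.6731.
At the floor p = 34, quantity demanded = (148.5 − 34)/2.5 = 45.8.
Sellers' marginal cost at q' = 45.8: 27 + 0.1·45.8 = 31.58.
Δq = 46.7308 − 45.8 = 0.9308; wedge = 34 − 31.58 = 2.42.
DWL = ½ × 0.9308 × 2.42 = $1.13 thousand.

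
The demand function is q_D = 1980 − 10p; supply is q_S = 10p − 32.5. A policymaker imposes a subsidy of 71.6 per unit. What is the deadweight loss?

In inverse form: demand p = 198 − 0.1q, supply p = 3.25 + 0.1q.
Competitive equilibrium: 198 − 0.1q = 3.25 + 0.1q → q* = 973.75, p* = 100.625.
The subsidy lowers effective supply by 71.6: p = 0.1q − 68.35.
New quantity: 198 − 0.1q = 0.1q − 68.35 → q' = 1331.75.
Overproduction Δq = 1331.75 − 973.75 = 358; wedge = subsidy = 71.6.
The triangle = ½ × 358 × 71.6 = 12816.40.

12816.40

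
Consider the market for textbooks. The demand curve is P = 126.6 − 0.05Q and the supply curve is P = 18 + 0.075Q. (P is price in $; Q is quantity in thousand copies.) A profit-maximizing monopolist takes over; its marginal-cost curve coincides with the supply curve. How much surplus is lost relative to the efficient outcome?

$3851.09 thousand

Competitive equilibrium: 126.6 − 0.05Q = 18 + 0.075Q → Q* = 868.8, P* = 83.16.
Marginal revenue: MR = 126.6 − 0.1Q. Set MR = MC: 126.6 − 0.1Q = 18 + 0.075Q → Q_m = 620.57143.
Price P_m = 126.6 − 0.05·620.57143 = 95.57143; MC(Q_m) = 18 + 0.075·620.57143 = 64.54286.
Competitive Q* = 868.8, so ΔQ = 248.22857; wedge = 95.57143 − 64.54286 = 31.02857.
Welfare loss = ½ × 248.22857 × 31.02857 = $3851.09 thousand.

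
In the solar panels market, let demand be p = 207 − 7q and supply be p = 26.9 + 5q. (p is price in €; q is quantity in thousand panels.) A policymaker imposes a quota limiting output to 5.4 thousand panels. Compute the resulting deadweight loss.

€553.92 thousand

Competitive equilibrium: 207 − 7q = 26.9 + 5q → q* = 15.0083, p* = 101.9417.
At q = 5.4: demand price = 207 − 7·5.4 = 169.2; supply price = 26.9 + 5·5.4 = 53.9.
Δq = 15.0083 − 5.4 = 9.6083; wedge = 169.2 − 53.9 = 115.3.
Deadweight loss = ½ × 9.6083 × 115.3 = €553.92 thousand.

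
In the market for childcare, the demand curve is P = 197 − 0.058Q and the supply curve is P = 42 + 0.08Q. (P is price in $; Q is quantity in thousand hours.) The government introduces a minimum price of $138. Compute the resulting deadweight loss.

Competitive equilibrium: 197 − 0.058Q = 42 + 0.08Q → Q* = 1123.1884, P* = 131.8551.
At the floor P = 138, quantity demanded = (197 − 138)/0.058 = 1017.2414.
Sellers' marginal cost at Q' = 1017.2414: 42 + 0.08·1017.2414 = 123.3793.
ΔQ = 1123.1884 − 1017.2414 = 105.947; wedge = 138 − 123.3793 = 14.6207.
Welfare loss = ½ × 105.947 × 14.6207 = $774.51 thousand.

$774.51 thousand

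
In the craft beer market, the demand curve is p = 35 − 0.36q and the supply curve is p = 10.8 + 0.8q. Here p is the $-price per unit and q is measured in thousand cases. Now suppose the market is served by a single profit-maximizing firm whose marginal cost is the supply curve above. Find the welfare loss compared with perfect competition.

$14.16 thousand

Competitive equilibrium: 35 − 0.36q = 10.8 + 0.8q → q* = 20.8621, p* = 27.4897.
Marginal revenue: MR = 35 − 0.72q. Set MR = MC: 35 − 0.72q = 10.8 + 0.8q → q_m = 15.9211.
Price p_m = 35 − 0.36·15.9211 = 29.2684; MC(q_m) = 10.8 + 0.8·15.9211 = 23.5369.
Competitive q* = 20.8621, so Δq = 4.941; wedge = 29.2684 − 23.5369 = 5.7315.
DWL = ½ × 4.941 × 5.7315 = $14.16 thousand.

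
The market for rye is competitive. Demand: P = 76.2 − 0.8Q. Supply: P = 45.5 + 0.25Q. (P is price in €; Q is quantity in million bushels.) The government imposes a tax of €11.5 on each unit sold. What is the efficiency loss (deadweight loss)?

€62.98 million

Competitive equilibrium: 76.2 − 0.8Q = 45.5 + 0.25Q → Q* = 29.2381, P* = 52.8095.
With the tax, the buyer price exceeds the seller price by 11.5: (76.2 − 0.8Q) − (45.5 + 0.25Q) = 11.5 → Q' = 18.2857.
ΔQ = 29.2381 − 18.2857 = 10.9524; the wedge equals the tax, 11.5.
Welfare loss = ½ × 10.9524 × 11.5 = €62.98 million.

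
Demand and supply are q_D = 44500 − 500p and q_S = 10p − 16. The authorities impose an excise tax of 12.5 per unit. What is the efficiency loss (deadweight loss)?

765.93

In inverse form: demand p = 89 − 0.002q, supply p = 1.6 + 0.1q.
Competitive equilibrium: 89 − 0.002q = 1.6 + 0.1q → q* = 856.8627, p* = 87.2863.
With the tax, the buyer price exceeds the seller price by 12.5: (89 − 0.002q) − (1.6 + 0.1q) = 12.5 → q' = 734.3137.
Δq = 856.8627 − 734.3137 = 122.549; the wedge equals the tax, 12.5.
Deadweight loss = ½ × 122.549 × 12.5 = 765.93.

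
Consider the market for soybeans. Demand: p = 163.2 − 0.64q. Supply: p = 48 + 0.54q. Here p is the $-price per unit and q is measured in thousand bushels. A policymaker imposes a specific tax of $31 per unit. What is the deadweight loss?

$407.20 thousand

Competitive equilibrium: 163.2 − 0.64q = 48 + 0.54q → q* = 97.6271, p* = 100.7186.
With the tax, the buyer price exceeds the seller price by 31: (163.2 − 0.64q) − (48 + 0.54q) = 31 → q' = 71.3559.
Δq = 97.6271 − 71.3559 = 26.2712; the wedge equals the tax, 31.
The triangle = ½ × 26.2712 × 31 = $407.20 thousand.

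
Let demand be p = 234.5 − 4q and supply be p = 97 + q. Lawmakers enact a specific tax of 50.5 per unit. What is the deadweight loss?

255.025

Competitive equilibrium: 234.5 − 4q = 97 + q → q* = 27.5, p* = 124.5.
With the tax, the buyer price exceeds the seller price by 50.5: (234.5 − 4q) − (97 + q) = 50.5 → q' = 17.4.
Δq = 27.5 − 17.4 = 10.1; the wedge equals the tax, 50.5.
Deadweight loss = ½ × 10.1 × 50.5 = 255.025.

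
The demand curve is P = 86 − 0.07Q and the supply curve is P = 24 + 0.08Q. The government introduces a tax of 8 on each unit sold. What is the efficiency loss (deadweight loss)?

213.33

Competitive equilibrium: 86 − 0.07Q = 24 + 0.08Q → Q* = 413.3333, P* = 57.0667.
With the tax, the buyer price exceeds the seller price by 8: (86 − 0.07Q) − (24 + 0.08Q) = 8 → Q' = 360.
ΔQ = 413.3333 − 360 = 53.3333; the wedge equals the tax, 8.
DWL = ½ × 53.3333 × 8 = 213.33.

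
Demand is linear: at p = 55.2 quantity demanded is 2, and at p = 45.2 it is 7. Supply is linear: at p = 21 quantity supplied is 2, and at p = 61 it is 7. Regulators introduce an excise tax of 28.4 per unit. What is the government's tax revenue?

73.272

Demand slope = (45.2 − 55.2)/(7 − 2) = −2, so p = 59.2 − 2q.
Supply slope = (61 − 21)/(7 − 2) = 8, so p = 5 + 8q.
Competitive equilibrium: 59.2 − 2q = 5 + 8q → q* = 5.42, p* = 48.36.
With the tax, the buyer price exceeds the seller price by 28.4: (59.2 − 2q) − (5 + 8q) = 28.4 → q' = 2.58.
Tax revenue = 28.4 × 2.58 = 73.272.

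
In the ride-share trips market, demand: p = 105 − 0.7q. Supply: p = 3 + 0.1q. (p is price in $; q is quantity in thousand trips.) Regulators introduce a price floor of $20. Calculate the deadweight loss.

Competitive equilibrium: 105 − 0.7q = 3 + 0.1q → q* = 127.5, p* = 15.75.
At the floor p = 20, quantity demanded = (105 − 20)/0.7 = 121.4286.
Sellers' marginal cost at q' = 121.4286: 3 + 0.1·121.4286 = 15.1429.
Δq = 127.5 − 121.4286 = 6.0714; wedge = 20 − 15.1429 = 4.8571.
DWL = ½ × 6.0714 × 4.8571 = $14.74 thousand.

$14.74 thousand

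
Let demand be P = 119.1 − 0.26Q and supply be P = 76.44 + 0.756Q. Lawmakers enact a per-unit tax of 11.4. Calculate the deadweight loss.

Competitive equilibrium: 119.1 − 0.26Q = 76.44 + 0.756Q → Q* = 41.9882, P* = 108.1831.
With the tax, the buyer price exceeds the seller price by 11.4: (119.1 − 0.26Q) − (76.44 + 0.756Q) = 11.4 → Q' = 30.7677.
ΔQ = 41.9882 − 30.7677 = 11.2205; the wedge equals the tax, 11.4.
The triangle = ½ × 11.2205 × 11.4 = 63.96.

63.96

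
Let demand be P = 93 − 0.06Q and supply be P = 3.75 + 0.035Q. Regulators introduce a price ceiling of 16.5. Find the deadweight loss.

15714.96

Competitive equilibrium: 93 − 0.06Q = 3.75 + 0.035Q → Q* = 939.47368, P* = 36.63158.
At the ceiling P = 16.5, quantity supplied = (16.5 − 3.75)/0.035 = 364.28571.
Willingness to pay at Q' = 364.28571: 93 − 0.06·364.28571 = 71.14286.
ΔQ = 939.47368 − 364.28571 = 575.18797; wedge = 71.14286 − 16.5 = 54.64286.
Welfare loss = ½ × 575.18797 × 54.64286 = 15714.96.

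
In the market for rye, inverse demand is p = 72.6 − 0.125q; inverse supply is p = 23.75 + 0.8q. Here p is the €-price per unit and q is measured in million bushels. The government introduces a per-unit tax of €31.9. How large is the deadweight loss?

Competitive equilibrium: 72.6 − 0.125q = 23.75 + 0.8q → q* = 52.8108, p* = 65.9986.
With the tax, the buyer price exceeds the seller price by 31.9: (72.6 − 0.125q) − (23.75 + 0.8q) = 31.9 → q' = 18.3243.
Δq = 52.8108 − 18.3243 = 34.4865; the wedge equals the tax, 31.9.
The triangle = ½ × 34.4865 × 31.9 = €550.06 million.

€550.06 million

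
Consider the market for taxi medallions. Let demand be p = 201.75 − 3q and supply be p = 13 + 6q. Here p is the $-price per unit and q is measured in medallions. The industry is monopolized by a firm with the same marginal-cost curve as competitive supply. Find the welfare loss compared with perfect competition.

Competitive equilibrium: 201.75 − 3q = 13 + 6q → q* = 20.9722, p* = 138.8333.
Marginal revenue: MR = 201.75 − 6q. Set MR = MC: 201.75 − 6q = 13 + 6q → q_m = 15.7292.
Price p_m = 201.75 − 3·15.7292 = 154.5624; MC(q_m) = 13 + 6·15.7292 = 107.3752.
Competitive q* = 20.9722, so Δq = 5.243; wedge = 154.5624 − 107.3752 = 47.1872.
Welfare loss = ½ × 5.243 × 47.1872 = $123.70.

$123.70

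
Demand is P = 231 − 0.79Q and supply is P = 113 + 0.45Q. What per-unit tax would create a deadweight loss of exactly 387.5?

Competitive equilibrium: 231 − 0.79Q = 113 + 0.45Q → Q* = 95.1613, P* = 155.8226.
A tax t gives ΔQ = t/1.24 and wedge t, so DWL = t²/2.48.
t²/2.48 = 387.5 → t² = 961 → t = 31.

31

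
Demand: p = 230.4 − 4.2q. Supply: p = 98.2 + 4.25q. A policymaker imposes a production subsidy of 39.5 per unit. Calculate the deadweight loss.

Competitive equilibrium: 230.4 − 4.2q = 98.2 + 4.25q → q* = 15.645, p* = 164.6911.
The subsidy lowers effective supply by 39.5: p = 58.7 + 4.25q.
New quantity: 230.4 − 4.2q = 58.7 + 4.25q → q' = 20.3195.
Overproduction Δq = 20.3195 − 15.645 = 4.6745; wedge = subsidy = 39.5.
Welfare loss = ½ × 4.6745 × 39.5 = 92.32.

92.32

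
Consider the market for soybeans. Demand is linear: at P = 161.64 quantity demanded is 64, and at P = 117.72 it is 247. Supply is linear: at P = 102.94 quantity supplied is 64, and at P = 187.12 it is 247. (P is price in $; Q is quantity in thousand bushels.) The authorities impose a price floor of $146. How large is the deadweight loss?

Demand slope = (117.72 − 161.64)/(247 − 64) = −0.24, so P = 177 − 0.24Q.
Supply slope = (187.12 − 102.94)/(247 − 64) = 0.46, so P = 73.5 + 0.46Q.
Competitive equilibrium: 177 − 0.24Q = 73.5 + 0.46Q → Q* = 147.8571, P* = 141.5143.
At the floor P = 146, quantity demanded = (177 − 146)/0.24 = 129.1667.
Sellers' marginal cost at Q' = 129.1667: 73.5 + 0.46·129.1667 = 132.9167.
ΔQ = 147.8571 − 129.1667 = 18.6904; wedge = 146 − 132.9167 = 13.0833.
Welfare loss = ½ × 18.6904 × 13.0833 = $122.27 thousand.

$122.27 thousand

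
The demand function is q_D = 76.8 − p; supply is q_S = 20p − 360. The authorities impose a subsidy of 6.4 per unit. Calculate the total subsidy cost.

397.41

In inverse form: demand p = 76.8 − q, supply p = 18 + 0.05q.
Competitive equilibrium: 76.8 − q = 18 + 0.05q → q* = 56, p* = 20.8.
The subsidy lowers effective supply by 6.4: p = 11.6 + 0.05q.
New quantity: 76.8 − q = 11.6 + 0.05q → q' = 62.0952.
Total subsidy cost = 6.4 × 62.0952 = 397.41.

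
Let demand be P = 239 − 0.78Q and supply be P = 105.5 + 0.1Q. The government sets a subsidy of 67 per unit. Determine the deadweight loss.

2550.57

Competitive equilibrium: 239 − 0.78Q = 105.5 + 0.1Q → Q* = 151.7045, P* = 120.6705.
The subsidy lowers effective supply by 67: P = 38.5 + 0.1Q.
New quantity: 239 − 0.78Q = 38.5 + 0.1Q → Q' = 227.8409.
Overproduction ΔQ = 227.8409 − 151.7045 = 76.1364; wedge = subsidy = 67.
DWL = ½ × 76.1364 × 67 = 2550.57.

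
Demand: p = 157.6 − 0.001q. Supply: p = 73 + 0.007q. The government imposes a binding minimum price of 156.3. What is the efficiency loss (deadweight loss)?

Competitive equilibrium: 157.6 − 0.001q = 73 + 0.007q → q* = 10575, p* = 147.025.
At the floor p = 156.3, quantity demanded = (157.6 − 156.3)/0.001 = 1300.
Sellers' marginal cost at q' = 1300: 73 + 0.007·1300 = 82.1.
Δq = 10575 − 1300 = 9275; wedge = 156.3 − 82.1 = 74.2.
The triangle = ½ × 9275 × 74.2 = 344102.50.

344102.50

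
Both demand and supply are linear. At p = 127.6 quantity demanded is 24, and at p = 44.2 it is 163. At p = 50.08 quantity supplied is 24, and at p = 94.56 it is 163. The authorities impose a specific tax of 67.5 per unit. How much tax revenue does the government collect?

2355.16

Demand slope = (44.2 − 127.6)/(163 − 24) = −0.6, so p = 142 − 0.6q.
Supply slope = (94.56 − 50.08)/(163 − 24) = 0.32, so p = 42.4 + 0.32q.
Competitive equilibrium: 142 − 0.6q = 42.4 + 0.32q → q* = 108.2609, p* = 77.0435.
With the tax, the buyer price exceeds the seller price by 67.5: (142 − 0.6q) − (42.4 + 0.32q) = 67.5 → q' = 34.8913.
Tax revenue = 67.5 × 34.8913 = 2355.16.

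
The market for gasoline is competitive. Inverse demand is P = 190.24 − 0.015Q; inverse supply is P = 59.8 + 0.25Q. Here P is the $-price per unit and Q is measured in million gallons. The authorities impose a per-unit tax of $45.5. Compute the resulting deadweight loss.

$3906.13 million

Competitive equilibrium: 190.24 − 0.015Q = 59.8 + 0.25Q → Q* = 492.2264, P* = 182.8566.
With the tax, the buyer price exceeds the seller price by 45.5: (190.24 − 0.015Q) − (59.8 + 0.25Q) = 45.5 → Q' = 320.5283.
ΔQ = 492.2264 − 320.5283 = 171.6981; the wedge equals the tax, 45.5.
DWL = ½ × 171.6981 × 45.5 = $3906.13 million.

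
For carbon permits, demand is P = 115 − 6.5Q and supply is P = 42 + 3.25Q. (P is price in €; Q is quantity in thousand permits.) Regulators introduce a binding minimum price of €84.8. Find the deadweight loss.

Competitive equilibrium: 115 − 6.5Q = 42 + 3.25Q → Q* = 7.4872, P* = 66.3333.
At the floor P = 84.8, quantity demanded = (115 − 84.8)/6.5 = 4.6462.
Sellers' marginal cost at Q' = 4.6462: 42 + 3.25·4.6462 = 57.1002.
ΔQ = 7.4872 − 4.6462 = 2.841; wedge = 84.8 − 57.1002 = 27.6998.
Deadweight loss = ½ × 2.841 × 27.6998 = €39.35 thousand.

€39.35 thousand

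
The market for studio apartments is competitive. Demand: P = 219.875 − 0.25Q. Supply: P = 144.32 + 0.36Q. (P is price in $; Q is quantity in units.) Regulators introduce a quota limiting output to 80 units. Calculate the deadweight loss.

$586.75

Competitive equilibrium: 219.875 − 0.25Q = 144.32 + 0.36Q → Q* = 123.8607, P* = 188.9098.
At Q = 80: demand price = 219.875 − 0.25·80 = 199.875; supply price = 144.32 + 0.36·80 = 173.12.
ΔQ = 123.8607 − 80 = 43.8607; wedge = 199.875 − 173.12 = 26.755.
Welfare loss = ½ × 43.8607 × 26.755 = $586.75.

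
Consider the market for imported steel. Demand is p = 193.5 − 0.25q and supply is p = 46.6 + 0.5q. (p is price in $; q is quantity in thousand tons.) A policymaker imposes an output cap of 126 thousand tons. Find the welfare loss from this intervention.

$1830.51 thousand

Competitive equilibrium: 193.5 − 0.25q = 46.6 + 0.5q → q* = 195.8667, p* = 144.5333.
At q = 126: demand price = 193.5 − 0.25·126 = 162; supply price = 46.6 + 0.5·126 = 109.6.
Δq = 195.8667 − 126 = 69.8667; wedge = 162 − 109.6 = 52.4.
DWL = ½ × 69.8667 × 52.4 = $1830.51 thousand.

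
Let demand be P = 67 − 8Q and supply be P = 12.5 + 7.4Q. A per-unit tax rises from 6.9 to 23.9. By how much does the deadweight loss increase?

17

Competitive equilibrium: 67 − 8Q = 12.5 + 7.4Q → Q* = 3.539, P* = 38.6883.
For a per-unit tax t: ΔQ = t/15.4, so DWL = ½·t·(t/15.4) = t²/30.8.
At t = 6.9: DWL = 1.546. At t = 23.9: DWL = 18.546.
Increase = 18.546 − 1.546 = 17.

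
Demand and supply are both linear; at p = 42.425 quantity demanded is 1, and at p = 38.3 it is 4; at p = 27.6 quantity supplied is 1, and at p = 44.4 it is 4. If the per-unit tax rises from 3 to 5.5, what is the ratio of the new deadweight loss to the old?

3.361

Demand slope = (38.3 − 42.425)/(4 − 1) = −1.375, so p = 43.8 − 1.375q.
Supply slope = (44.4 − 27.6)/(4 − 1) = 5.6, so p = 22 + 5.6q.
Competitive equilibrium: 43.8 − 1.375q = 22 + 5.6q → q* = 3.1254, p* = 39.5025.
For a per-unit tax t: Δq = t/6.975, so DWL = ½·t·(t/6.975) = t²/13.95.
At t = 3: DWL = 0.645. At t = 5.5: DWL = 2.168.
Ratio = (5.5/3)² = 3.361.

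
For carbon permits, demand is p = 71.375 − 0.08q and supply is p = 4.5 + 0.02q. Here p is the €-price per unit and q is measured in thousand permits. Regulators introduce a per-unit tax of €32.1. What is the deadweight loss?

€5152.05 thousand

Competitive equilibrium: 71.375 − 0.08q = 4.5 + 0.02q → q* = 668.75, p* = 17.875.
With the tax, the buyer price exceeds the seller price by 32.1: (71.375 − 0.08q) − (4.5 + 0.02q) = 32.1 → q' = 347.75.
Δq = 668.75 − 347.75 = 321; the wedge equals the tax, 32.1.
The triangle = ½ × 321 × 32.1 = €5152.05 thousand.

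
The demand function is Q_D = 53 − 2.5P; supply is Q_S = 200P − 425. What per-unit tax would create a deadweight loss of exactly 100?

In inverse form: demand P = 21.2 − 0.4Q, supply P = 2.125 + 0.005Q.
Competitive equilibrium: 21.2 − 0.4Q = 2.125 + 0.005Q → Q* = 47.0988, P* = 2.3605.
A tax t gives ΔQ = t/0.405 and wedge t, so DWL = t²/0.81.
t²/0.81 = 100 → t² = 81 → t = 9.

9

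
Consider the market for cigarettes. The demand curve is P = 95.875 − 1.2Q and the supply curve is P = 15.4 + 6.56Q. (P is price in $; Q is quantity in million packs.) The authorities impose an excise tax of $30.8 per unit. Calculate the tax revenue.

$197.16 million

Competitive equilibrium: 95.875 − 1.2Q = 15.4 + 6.56Q → Q* = 10.3705, P* = 83.4304.
With the tax, the buyer price exceeds the seller price by 30.8: (95.875 − 1.2Q) − (15.4 + 6.56Q) = 30.8 → Q' = 6.4014.
Tax revenue = 30.8 × 6.4014 = $197.16 million.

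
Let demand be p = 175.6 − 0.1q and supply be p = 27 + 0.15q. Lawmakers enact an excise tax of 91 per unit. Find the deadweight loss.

Competitive equilibrium: 175.6 − 0.1q = 27 + 0.15q → q* = 594.4, p* = 116.16.
With the tax, the buyer price exceeds the seller price by 91: (175.6 − 0.1q) − (27 + 0.15q) = 91 → q' = 230.4.
Δq = 594.4 − 230.4 = 364; the wedge equals the tax, 91.
Welfare loss = ½ × 364 × 91 = 16562.

16562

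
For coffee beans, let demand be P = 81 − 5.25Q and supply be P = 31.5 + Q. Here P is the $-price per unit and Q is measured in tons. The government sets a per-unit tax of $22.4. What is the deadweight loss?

Competitive equilibrium: 81 − 5.25Q = 31.5 + Q → Q* = 7.92, P* = 39.42.
With the tax, the buyer price exceeds the seller price by 22.4: (81 − 5.25Q) − (31.5 + Q) = 22.4 → Q' = 4.336.
ΔQ = 7.92 − 4.336 = 3.584; the wedge equals the tax, 22.4.
The triangle = ½ × 3.584 × 22.4 = $40.14.

$40.14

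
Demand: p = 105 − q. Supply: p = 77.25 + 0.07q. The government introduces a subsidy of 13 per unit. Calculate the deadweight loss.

78.97

Competitive equilibrium: 105 − q = 77.25 + 0.07q → q* = 25.9346, p* = 79.0654.
The subsidy lowers effective supply by 13: p = 64.25 + 0.07q.
New quantity: 105 − q = 64.25 + 0.07q → q' = 38.0841.
Overproduction Δq = 38.0841 − 25.9346 = 12.1495; wedge = subsidy = 13.
Welfare loss = ½ × 12.1495 × 13 = 78.97.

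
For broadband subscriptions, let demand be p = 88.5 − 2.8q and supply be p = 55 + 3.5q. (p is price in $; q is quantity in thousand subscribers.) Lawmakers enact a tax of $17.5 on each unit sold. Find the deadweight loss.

$24.31 thousand

Competitive equilibrium: 88.5 − 2.8q = 55 + 3.5q → q* = 5.3175, p* = 73.6111.
With the tax, the buyer price exceeds the seller price by 17.5: (88.5 − 2.8q) − (55 + 3.5q) = 17.5 → q' = 2.5397.
Δq = 5.3175 − 2.5397 = 2.7778; the wedge equals the tax, 17.5.
Deadweight loss = ½ × 2.7778 × 17.5 = $24.31 thousand.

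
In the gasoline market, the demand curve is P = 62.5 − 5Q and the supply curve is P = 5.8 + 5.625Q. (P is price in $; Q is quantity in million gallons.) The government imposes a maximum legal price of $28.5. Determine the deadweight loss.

$8.99 million

Competitive equilibrium: 62.5 − 5Q = 5.8 + 5.625Q → Q* = 5.3365, P* = 35.8176.
At the ceiling P = 28.5, quantity supplied = (28.5 − 5.8)/5.625 = 4.0356.
Willingness to pay at Q' = 4.0356: 62.5 − 5·4.0356 = 42.322.
ΔQ = 5.3365 − 4.0356 = 1.3009; wedge = 42.322 − 28.5 = 13.822.
Deadweight loss = ½ × 1.3009 × 13.822 = $8.99 million.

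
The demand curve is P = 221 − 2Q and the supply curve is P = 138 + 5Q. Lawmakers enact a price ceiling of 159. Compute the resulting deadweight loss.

Competitive equilibrium: 221 − 2Q = 138 + 5Q → Q* = 11.8571, P* = 197.2857.
At the ceiling P = 159, quantity supplied = (159 − 138)/5 = 4.2.
Willingness to pay at Q' = 4.2: 221 − 2·4.2 = 212.6.
ΔQ = 11.8571 − 4.2 = 7.6571; wedge = 212.6 − 159 = 53.6.
Deadweight loss = ½ × 7.6571 × 53.6 = 205.21.

205.21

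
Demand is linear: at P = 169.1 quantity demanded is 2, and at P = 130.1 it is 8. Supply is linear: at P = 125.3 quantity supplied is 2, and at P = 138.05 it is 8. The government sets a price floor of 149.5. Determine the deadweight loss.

Demand slope = (130.1 − 169.1)/(8 − 2) = −6.5, so P = 182.1 − 6.5Q.
Supply slope = (138.05 − 125.3)/(8 − 2) = 2.125, so P = 121.05 + 2.125Q.
Competitive equilibrium: 182.1 − 6.5Q = 121.05 + 2.125Q → Q* = 7.0783, P* = 136.0913.
At the floor P = 149.5, quantity demanded = (182.1 − 149.5)/6.5 = 5.0154.
Sellers' marginal cost at Q' = 5.0154: 121.05 + 2.125·5.0154 = 131.7077.
ΔQ = 7.0783 − 5.0154 = 2.0629; wedge = 149.5 − 131.7077 = 17.7923.
DWL = ½ × 2.0629 × 17.7923 = 18.35.

18.35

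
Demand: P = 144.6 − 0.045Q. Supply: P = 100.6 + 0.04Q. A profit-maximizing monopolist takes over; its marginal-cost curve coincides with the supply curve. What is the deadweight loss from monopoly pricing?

1364.57

Competitive equilibrium: 144.6 − 0.045Q = 100.6 + 0.04Q → Q* = 517.64706, P* = 121.30588.
Marginal revenue: MR = 144.6 − 0.09Q. Set MR = MC: 144.6 − 0.09Q = 100.6 + 0.04Q → Q_m = 338.46154.
Price P_m = 144.6 − 0.045·338.46154 = 129.36923; MC(Q_m) = 100.6 + 0.04·338.46154 = 114.13846.
Competitive Q* = 517.64706, so ΔQ = 179.18552; wedge = 129.36923 − 114.13846 = 15.23077.
Welfare loss = ½ × 179.18552 × 15.23077 = 1364.57.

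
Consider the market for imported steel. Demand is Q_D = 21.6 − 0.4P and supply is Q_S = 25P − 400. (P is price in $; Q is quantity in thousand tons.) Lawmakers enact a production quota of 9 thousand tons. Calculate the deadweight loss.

$45.12 thousand

In inverse form: demand P = 54 − 2.5Q, supply P = 16 + 0.04Q.
Competitive equilibrium: 54 − 2.5Q = 16 + 0.04Q → Q* = 14.9606, P* = 16.5984.
At Q = 9: demand price = 54 − 2.5·9 = 31.5; supply price = 16 + 0.04·9 = 16.36.
ΔQ = 14.9606 − 9 = 5.9606; wedge = 31.5 − 16.36 = 15.14.
Deadweight loss = ½ × 5.9606 × 15.14 = $45.12 thousand.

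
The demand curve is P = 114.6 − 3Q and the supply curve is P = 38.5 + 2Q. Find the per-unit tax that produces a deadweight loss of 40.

Competitive equilibrium: 114.6 − 3Q = 38.5 + 2Q → Q* = 15.22, P* = 68.94.
A tax t gives ΔQ = t/5 and wedge t, so DWL = t²/10.
t²/10 = 40 → t² = 400 → t = 20.

20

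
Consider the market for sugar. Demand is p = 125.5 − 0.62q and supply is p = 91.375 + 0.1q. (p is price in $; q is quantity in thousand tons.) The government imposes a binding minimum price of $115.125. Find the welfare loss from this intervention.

$338.46 thousand

Competitive equilibrium: 125.5 − 0.62q = 91.375 + 0.1q → q* = 47.3958, p* = 96.1146.
At the floor p = 115.125, quantity demanded = (125.5 − 115.125)/0.62 = 16.7339.
Sellers' marginal cost at q' = 16.7339: 91.375 + 0.1·16.7339 = 93.0484.
Δq = 47.3958 − 16.7339 = 30.6619; wedge = 115.125 − 93.0484 = 22.0766.
DWL = ½ × 30.6619 × 22.0766 = $338.46 thousand.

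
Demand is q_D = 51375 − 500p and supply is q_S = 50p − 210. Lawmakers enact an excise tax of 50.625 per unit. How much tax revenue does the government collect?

110281.96

In inverse form: demand p = 102.75 − 0.002q, supply p = 4.2 + 0.02q.
Competitive equilibrium: 102.75 − 0.002q = 4.2 + 0.02q → q* = 4479.5455, p* = 93.7909.
With the tax, the buyer price exceeds the seller price by 50.625: (102.75 − 0.002q) − (4.2 + 0.02q) = 50.625 → q' = 2178.4091.
Tax revenue = 50.625 × 2178.4091 = 110281.96.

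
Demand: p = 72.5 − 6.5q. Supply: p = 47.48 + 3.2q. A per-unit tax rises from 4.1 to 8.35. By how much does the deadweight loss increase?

Competitive equilibrium: 72.5 − 6.5q = 47.48 + 3.2q → q* = 2.5794, p* = 55.734.
For a per-unit tax t: Δq = t/9.7, so DWL = ½·t·(t/9.7) = t²/19.4.
At t = 4.1: DWL = 0.866. At t = 8.35: DWL = 3.594.
Increase = 3.594 − 0.866 = 2.73.

2.73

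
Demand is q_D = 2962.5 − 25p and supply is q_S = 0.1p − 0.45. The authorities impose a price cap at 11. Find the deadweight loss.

575.23

In inverse form: demand p = 118.5 − 0.04q, supply p = 4.5 + 10q.
Competitive equilibrium: 118.5 − 0.04q = 4.5 + 10q → q* = 11.3546, p* = 118.0458.
At the ceiling p = 11, quantity supplied = (11 − 4.5)/10 = 0.65.
Willingness to pay at q' = 0.65: 118.5 − 0.04·0.65 = 118.474.
Δq = 11.3546 − 0.65 = 10.7046; wedge = 118.474 − 11 = 107.474.
DWL = ½ × 10.7046 × 107.474 = 575.23.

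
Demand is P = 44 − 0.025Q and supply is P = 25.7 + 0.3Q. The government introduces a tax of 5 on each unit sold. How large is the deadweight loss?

Competitive equilibrium: 44 − 0.025Q = 25.7 + 0.3Q → Q* = 56.3077, P* = 42.5923.
With the tax, the buyer price exceeds the seller price by 5: (44 − 0.025Q) − (25.7 + 0.3Q) = 5 → Q' = 40.9231.
ΔQ = 56.3077 − 40.9231 = 15.3846; the wedge equals the tax, 5.
Welfare loss = ½ × 15.3846 × 5 = 38.46.

38.46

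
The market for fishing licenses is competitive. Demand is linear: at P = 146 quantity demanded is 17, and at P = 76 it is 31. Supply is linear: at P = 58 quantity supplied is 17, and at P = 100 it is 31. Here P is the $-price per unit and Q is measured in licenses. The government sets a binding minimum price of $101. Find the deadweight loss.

Demand slope = (76 − 146)/(31 − 17) = −5, so P = 231 − 5Q.
Supply slope = (100 − 58)/(31 − 17) = 3, so P = 7 + 3Q.
Competitive equilibrium: 231 − 5Q = 7 + 3Q → Q* = 28, P* = 91.
At the floor P = 101, quantity demanded = (231 − 101)/5 = 26.
Sellers' marginal cost at Q' = 26: 7 + 3·26 = 85.
ΔQ = 28 − 26 = 2; wedge = 101 − 85 = 16.
The triangle = ½ × 2 × 16 = $16.

$16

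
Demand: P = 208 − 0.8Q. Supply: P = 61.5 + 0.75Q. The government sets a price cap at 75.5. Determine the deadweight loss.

4458.68

Competitive equilibrium: 208 − 0.8Q = 61.5 + 0.75Q → Q* = 94.5161, P* = 132.3871.
At the ceiling P = 75.5, quantity supplied = (75.5 − 61.5)/0.75 = 18.6667.
Willingness to pay at Q' = 18.6667: 208 − 0.8·18.6667 = 193.0666.
ΔQ = 94.5161 − 18.6667 = 75.8494; wedge = 193.0666 − 75.5 = 117.5666.
DWL = ½ × 75.8494 × 117.5666 = 4458.68.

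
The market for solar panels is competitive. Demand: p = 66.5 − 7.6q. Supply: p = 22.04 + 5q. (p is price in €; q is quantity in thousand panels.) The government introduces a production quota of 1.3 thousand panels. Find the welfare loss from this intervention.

€31.29 thousand

Competitive equilibrium: 66.5 − 7.6q = 22.04 + 5q → q* = 3.5286, p* = 39.6829.
At q = 1.3: demand price = 66.5 − 7.6·1.3 = 56.62; supply price = 22.04 + 5·1.3 = 28.54.
Δq = 3.5286 − 1.3 = 2.2286; wedge = 56.62 − 28.54 = 28.08.
The triangle = ½ × 2.2286 × 28.08 = €31.29 thousand.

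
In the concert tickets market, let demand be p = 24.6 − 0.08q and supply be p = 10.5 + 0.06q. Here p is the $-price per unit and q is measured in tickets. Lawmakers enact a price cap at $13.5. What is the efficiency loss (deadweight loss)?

$180.04

Competitive equilibrium: 24.6 − 0.08q = 10.5 + 0.06q → q* = 100.7143, p* = 16.5429.
At the ceiling p = 13.5, quantity supplied = (13.5 − 10.5)/0.06 = 50.
Willingness to pay at q' = 50: 24.6 − 0.08·50 = 20.6.
Δq = 100.7143 − 50 = 50.7143; wedge = 20.6 − 13.5 = 7.1.
The triangle = ½ × 50.7143 × 7.1 = $180.04.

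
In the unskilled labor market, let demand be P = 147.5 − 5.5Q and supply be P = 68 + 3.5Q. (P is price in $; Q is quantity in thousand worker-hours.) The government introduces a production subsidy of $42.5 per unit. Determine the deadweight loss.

Competitive equilibrium: 147.5 − 5.5Q = 68 + 3.5Q → Q* = 8.8333, P* = 98.9167.
The subsidy lowers effective supply by 42.5: P = 25.5 + 3.5Q.
New quantity: 147.5 − 5.5Q = 25.5 + 3.5Q → Q' = 13.5556.
Overproduction ΔQ = 13.5556 − 8.8333 = 4.7223; wedge = subsidy = 42.5.
Deadweight loss = ½ × 4.7223 × 42.5 = $100.35 thousand.

$100.35 thousand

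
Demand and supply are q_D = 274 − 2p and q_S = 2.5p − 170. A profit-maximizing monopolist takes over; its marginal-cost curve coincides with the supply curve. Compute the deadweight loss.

337.37

In inverse form: demand p = 137 − 0.5q, supply p = 68 + 0.4q.
Competitive equilibrium: 137 − 0.5q = 68 + 0.4q → q* = 76.6667, p* = 98.6667.
Marginal revenue: MR = 137 − q. Set MR = MC: 137 − q = 68 + 0.4q → q_m = 49.2857.
Price p_m = 137 − 0.5·49.2857 = 112.3572; MC(q_m) = 68 + 0.4·49.2857 = 87.7143.
Competitive q* = 76.6667, so Δq = 27.381; wedge = 112.3572 − 87.7143 = 24.6429.
DWL = ½ × 27.381 × 24.6429 = 337.37.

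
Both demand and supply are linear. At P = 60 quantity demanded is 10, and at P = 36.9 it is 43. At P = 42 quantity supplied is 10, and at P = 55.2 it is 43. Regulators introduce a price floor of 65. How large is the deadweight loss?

Demand slope = (36.9 − 60)/(43 − 10) = −0.7, so P = 67 − 0.7Q.
Supply slope = (55.2 − 42)/(43 − 10) = 0.4, so P = 38 + 0.4Q.
Competitive equilibrium: 67 − 0.7Q = 38 + 0.4Q → Q* = 26.3636, P* = 48.5455.
At the floor P = 65, quantity demanded = (67 − 65)/0.7 = 2.8571.
Sellers' marginal cost at Q' = 2.8571: 38 + 0.4·2.8571 = 39.1428.
ΔQ = 26.3636 − 2.8571 = 23.5065; wedge = 65 − 39.1428 = 25.8572.
DWL = ½ × 23.5065 × 25.8572 = 303.91.

303.91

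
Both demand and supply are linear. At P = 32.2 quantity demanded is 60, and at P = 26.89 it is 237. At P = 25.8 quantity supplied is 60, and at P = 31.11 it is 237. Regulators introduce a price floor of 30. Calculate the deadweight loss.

Demand slope = (26.89 − 32.2)/(237 − 60) = −0.03, so P = 34 − 0.03Q.
Supply slope = (31.11 − 25.8)/(237 − 60) = 0.03, so P = 24 + 0.03Q.
Competitive equilibrium: 34 − 0.03Q = 24 + 0.03Q → Q* = 166.6667, P* = 29.
At the floor P = 30, quantity demanded = (34 − 30)/0.03 = 133.3333.
Sellers' marginal cost at Q' = 133.3333: 24 + 0.03·133.3333 = 28.
ΔQ = 166.6667 − 133.3333 = 33.3334; wedge = 30 − 28 = 2.
Welfare loss = ½ × 33.3334 × 2 = 33.33.

33.33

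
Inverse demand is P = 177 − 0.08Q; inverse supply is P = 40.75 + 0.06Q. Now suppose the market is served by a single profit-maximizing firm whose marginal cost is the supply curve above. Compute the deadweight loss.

8766.97

Competitive equilibrium: 177 − 0.08Q = 40.75 + 0.06Q → Q* = 973.21429, P* = 99.14286.
Marginal revenue: MR = 177 − 0.16Q. Set MR = MC: 177 − 0.16Q = 40.75 + 0.06Q → Q_m = 619.31818.
Price P_m = 177 − 0.08·619.31818 = 127.45455; MC(Q_m) = 40.75 + 0.06·619.31818 = 77.90909.
Competitive Q* = 973.21429, so ΔQ = 353.89611; wedge = 127.45455 − 77.90909 = 49.54546.
Deadweight loss = ½ × 353.89611 × 49.54546 = 8766.97.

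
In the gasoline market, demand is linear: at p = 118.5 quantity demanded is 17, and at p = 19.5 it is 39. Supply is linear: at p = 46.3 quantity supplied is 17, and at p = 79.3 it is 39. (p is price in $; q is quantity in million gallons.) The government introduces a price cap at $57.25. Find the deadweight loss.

$67.21 million

Demand slope = (19.5 − 118.5)/(39 − 17) = −4.5, so p = 195 − 4.5q.
Supply slope = (79.3 − 46.3)/(39 − 17) = 1.5, so p = 20.8 + 1.5q.
Competitive equilibrium: 195 − 4.5q = 20.8 + 1.5q → q* = 29.0333, p* = 64.35.
At the ceiling p = 57.25, quantity supplied = (57.25 − 20.8)/1.5 = 24.3.
Willingness to pay at q' = 24.3: 195 − 4.5·24.3 = 85.65.
Δq = 29.0333 − 24.3 = 4.7333; wedge = 85.65 − 57.25 = 28.4.
Welfare loss = ½ × 4.7333 × 28.4 = $67.21 million.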